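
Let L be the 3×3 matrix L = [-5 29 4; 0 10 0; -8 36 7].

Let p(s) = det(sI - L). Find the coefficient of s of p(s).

p(s) = s^3 - 12s^2 + 17s + 30.
The coefficient of s is 17.

17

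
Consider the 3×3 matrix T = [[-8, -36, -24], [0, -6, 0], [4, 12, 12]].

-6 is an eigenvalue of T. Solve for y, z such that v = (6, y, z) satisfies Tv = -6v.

1, -2

We need (T + 6I)v = 0.
T + 6I = [[-2, -36, -24], [0, 0, 0], [4, 12, 18]].
Row 1: (-2)·6 + (-36)·y + (-24)·z = 0
Row 2: (0)·6 + (0)·y + (0)·z = 0
Row 3: (4)·6 + (12)·y + (18)·z = 0
Solving gives y = 1, z = -2.
Check: T·(6, 1, -2) = (-36, -6, 12) = -6·(6, 1, -2).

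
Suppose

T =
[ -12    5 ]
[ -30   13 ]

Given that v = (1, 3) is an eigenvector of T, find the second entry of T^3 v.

First find the eigenvalue: Tv = (3, 9) = 3·(1, 3), so λ = 3.
Then T^3 v = λ^3·v = 3^3·(1, 3) = 27·(1, 3) = (27, 81).

81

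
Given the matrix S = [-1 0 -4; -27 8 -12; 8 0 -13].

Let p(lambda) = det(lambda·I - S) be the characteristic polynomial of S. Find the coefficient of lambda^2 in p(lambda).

6

The coefficient of lambda^2 of det(lambda·I - S) is −trace(S).
trace(S) = (-1) + (8) + (-13) = -6, so the coefficient is 6.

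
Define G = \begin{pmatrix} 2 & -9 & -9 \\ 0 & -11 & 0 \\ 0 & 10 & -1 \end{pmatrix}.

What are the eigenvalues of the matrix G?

-11, -1, 2

Compute the characteristic polynomial p(μ) = det(μI - G).
Expanding along the first row, p(μ) = μ^3 + 10μ^2 - 13μ - 22.
Rational-root test: μ = -1 gives p(-1) = 0.
Dividing by (μ + 1) leaves μ^2 + 9μ - 22.
The quadratic factors as (μ + 11)·(μ - 2).
Eigenvalues: -11, -1, 2.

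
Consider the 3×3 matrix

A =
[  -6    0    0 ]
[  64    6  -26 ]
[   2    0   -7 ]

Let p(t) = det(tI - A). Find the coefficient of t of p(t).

p(t) = t^3 + 7t^2 - 36t - 252.
The coefficient of t is -36.

-36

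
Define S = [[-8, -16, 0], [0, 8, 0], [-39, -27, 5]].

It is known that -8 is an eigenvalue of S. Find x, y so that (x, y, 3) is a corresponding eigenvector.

1, 0

We need (S + 8I)v = 0.
S + 8I = [[0, -16, 0], [0, 16, 0], [-39, -27, 13]].
Row 1: (0)·x + (-16)·y + (0)·3 = 0
Row 2: (0)·x + (16)·y + (0)·3 = 0
Row 3: (-39)·x + (-27)·y + (13)·3 = 0
Solving gives x = 1, y = 0.
Check: S·(1, 0, 3) = (-8, 0, -24) = -8·(1, 0, 3).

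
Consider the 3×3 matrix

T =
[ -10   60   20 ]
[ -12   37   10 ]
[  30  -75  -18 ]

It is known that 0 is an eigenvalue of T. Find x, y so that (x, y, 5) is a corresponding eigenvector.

We need (T)v = 0.
T = [[-10, 60, 20], [-12, 37, 10], [30, -75, -18]].
Row 1: (-10)·x + (60)·y + (20)·5 = 0
Row 2: (-12)·x + (37)·y + (10)·5 = 0
Row 3: (30)·x + (-75)·y + (-18)·5 = 0
Solving gives x = -2, y = -2.
Check: T·(-2, -2, 5) = (0, 0, 0) = 0·(-2, -2, 5).

-2, -2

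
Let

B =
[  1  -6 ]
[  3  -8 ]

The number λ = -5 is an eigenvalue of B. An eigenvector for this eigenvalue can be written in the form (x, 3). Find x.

3

We need (B + 5I)v = 0.
B + 5I = [[6, -6], [3, -3]].
Row 1: (6)·x + (-6)·3 = 0
Row 2: (3)·x + (-3)·3 = 0
Solving gives x = 3.
Check: B·(3, 3) = (-15, -15) = -5·(3, 3).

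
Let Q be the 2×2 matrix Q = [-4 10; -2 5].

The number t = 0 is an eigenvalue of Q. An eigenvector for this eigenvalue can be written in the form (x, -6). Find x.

We need (Q)v = 0.
Q = [[-4, 10], [-2, 5]].
Row 1: (-4)·x + (10)·-6 = 0
Row 2: (-2)·x + (5)·-6 = 0
Solving gives x = -15.
Check: Q·(-15, -6) = (0, 0) = 0·(-15, -6).

-15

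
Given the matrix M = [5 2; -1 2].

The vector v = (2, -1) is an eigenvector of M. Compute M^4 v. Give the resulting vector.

First find the eigenvalue: Mv = (8, -4) = 4·(2, -1), so λ = 4.
Then M^4 v = λ^4·v = 4^4·(2, -1) = 256·(2, -1) = (512, -256).

(512, -256)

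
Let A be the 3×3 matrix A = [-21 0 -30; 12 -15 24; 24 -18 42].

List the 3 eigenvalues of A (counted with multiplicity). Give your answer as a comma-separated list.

-6, 3, 9

Set up det(λI - A) = 0.
Expanding along the first row, p(λ) = λ^3 - 6λ^2 - 45λ + 162.
Try λ = 3: p(3) = 0, so 3 is a root.
Dividing by (λ - 3) leaves λ^2 - 3λ - 54.
The quadratic factors as (λ + 6)·(λ - 9).
Eigenvalues: -6, 3, 9.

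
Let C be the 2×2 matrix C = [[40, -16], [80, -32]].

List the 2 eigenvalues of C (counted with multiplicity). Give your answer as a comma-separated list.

det(C - λI) = (40 - λ)(-32 - λ) - (-16)·(80) = λ^2 - 8λ.
This factors as λ·(λ - 8) = 0.
Eigenvalues: 0, 8.

0, 8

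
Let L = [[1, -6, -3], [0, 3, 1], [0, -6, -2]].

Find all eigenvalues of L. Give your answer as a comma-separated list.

0, 1, 1

Set up det(λI - L) = 0.
Cofactor expansion gives p(λ) = λ^3 - 2λ^2 + λ.
Try λ = 0: p(0) = 0, so 0 is a root.
Factor out λ: p(λ) = λ·(λ^2 - 2λ + 1).
The quadratic factor is (λ - 1)^2.
Eigenvalues: 0, 1, 1.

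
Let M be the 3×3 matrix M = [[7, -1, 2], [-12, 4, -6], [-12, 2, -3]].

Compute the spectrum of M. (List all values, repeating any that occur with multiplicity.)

The characteristic polynomial is p(s) = det(sI - M).
Cofactor expansion gives p(s) = s^3 - 8s^2 + 19s - 12.
Since p(3) = 0, s = 3 is a root.
Dividing by (s - 3) leaves s^2 - 5s + 4.
The quadratic factors as (s - 1)·(s - 4).
Eigenvalues: 1, 3, 4.

1, 3, 4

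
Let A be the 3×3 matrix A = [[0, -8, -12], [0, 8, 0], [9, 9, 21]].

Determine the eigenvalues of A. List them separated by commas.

8, 9, 12

Compute the characteristic polynomial p(s) = det(sI - A).
Cofactor expansion gives p(s) = s^3 - 29s^2 + 276s - 864.
Try s = 8: p(8) = 0, so 8 is a root.
Dividing by (s - 8) leaves s^2 - 21s + 108.
The quadratic factors as (s - 9)·(s - 12).
Eigenvalues: 8, 9, 12.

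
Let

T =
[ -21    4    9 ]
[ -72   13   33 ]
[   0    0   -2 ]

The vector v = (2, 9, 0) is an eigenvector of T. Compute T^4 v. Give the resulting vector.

(162, 729, 0)

First find the eigenvalue: Tv = (-6, -27, 0) = -3·(2, 9, 0), so λ = -3.
Then T^4 v = λ^4·v = (-3)^4·(2, 9, 0) = 81·(2, 9, 0) = (162, 729, 0).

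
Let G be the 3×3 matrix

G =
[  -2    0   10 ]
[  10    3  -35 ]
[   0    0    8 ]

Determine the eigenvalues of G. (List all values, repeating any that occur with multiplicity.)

-2, 3, 8

Set up det(rI - G) = 0.
Expanding the 3×3 determinant: p(r) = r^3 - 9r^2 + 2r + 48.
Rational-root test: r = 3 gives p(3) = 0.
Factor out (r - 3): p(r) = (r - 3)·(r^2 - 6r - 16).
The quadratic factors as (r + 2)·(r - 8).
Eigenvalues: -2, 3, 8.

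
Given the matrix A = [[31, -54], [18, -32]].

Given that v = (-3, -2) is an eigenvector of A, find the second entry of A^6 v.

First find the eigenvalue: Av = (15, 10) = -5·(-3, -2), so λ = -5.
Then A^6 v = λ^6·v = (-5)^6·(-3, -2) = 15625·(-3, -2) = (-46875, -31250).

-31250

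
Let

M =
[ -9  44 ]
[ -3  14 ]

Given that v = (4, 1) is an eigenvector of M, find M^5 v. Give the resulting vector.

(128, 32)

First find the eigenvalue: Mv = (8, 2) = 2·(4, 1), so λ = 2.
Then M^5 v = λ^5·v = 2^5·(4, 1) = 32·(4, 1) = (128, 32).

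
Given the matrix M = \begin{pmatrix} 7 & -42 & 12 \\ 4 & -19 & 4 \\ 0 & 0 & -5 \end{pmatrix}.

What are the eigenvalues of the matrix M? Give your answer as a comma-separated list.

Compute the characteristic polynomial p(λ) = det(λI - M).
Expanding along the first row, p(λ) = λ^3 + 17λ^2 + 95λ + 175.
Try λ = -5: p(-5) = 0, so -5 is a root.
Dividing by (λ + 5) leaves λ^2 + 12λ + 35.
The quadratic factors as (λ + 7)·(λ + 5).
Eigenvalues: -7, -5, -5.

-7, -5, -5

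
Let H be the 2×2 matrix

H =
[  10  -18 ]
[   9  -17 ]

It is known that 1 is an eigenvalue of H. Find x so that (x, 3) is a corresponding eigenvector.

We need (H - 1I)v = 0.
H - 1I = [[9, -18], [9, -18]].
Row 1: (9)·x + (-18)·3 = 0
Row 2: (9)·x + (-18)·3 = 0
Solving gives x = 6.
Check: H·(6, 3) = (6, 3) = 1·(6, 3).

6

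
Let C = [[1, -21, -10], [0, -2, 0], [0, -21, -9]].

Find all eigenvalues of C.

The characteristic polynomial is p(r) = det(rI - C).
Expanding the 3×3 determinant: p(r) = r^3 + 10r^2 + 7r - 18.
Rational-root test: r = 1 gives p(1) = 0.
Dividing by (r - 1) leaves r^2 + 11r + 18.
The quadratic factors as (r + 9)·(r + 2).
Eigenvalues: -9, -2, 1.

-9, -2, 1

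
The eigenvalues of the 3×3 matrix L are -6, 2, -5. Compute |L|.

det(L) is the product of the eigenvalues: (-6) · (2) · (-5) = 60.

60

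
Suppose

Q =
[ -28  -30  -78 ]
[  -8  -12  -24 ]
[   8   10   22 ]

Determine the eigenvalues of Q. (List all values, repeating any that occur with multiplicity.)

Set up det(λI - Q) = 0.
Cofactor expansion gives p(λ) = λ^3 + 18λ^2 + 80λ + 96.
Rational-root test: λ = -4 gives p(-4) = 0.
Dividing by (λ + 4) leaves λ^2 + 14λ + 24.
The quadratic factors as (λ + 12)·(λ + 2).
Eigenvalues: -12, -4, -2.

-12, -4, -2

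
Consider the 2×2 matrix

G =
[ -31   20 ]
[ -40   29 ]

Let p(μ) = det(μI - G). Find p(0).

p(0) = det(0·I − G) = det(−G) = (−1)^2·det(G).
det(G) = -99, so p(0) = -99.

-99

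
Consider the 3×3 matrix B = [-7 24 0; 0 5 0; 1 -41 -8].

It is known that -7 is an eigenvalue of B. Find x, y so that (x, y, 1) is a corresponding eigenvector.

1, 0

We need (B + 7I)v = 0.
B + 7I = [[0, 24, 0], [0, 12, 0], [1, -41, -1]].
Row 1: (0)·x + (24)·y + (0)·1 = 0
Row 2: (0)·x + (12)·y + (0)·1 = 0
Row 3: (1)·x + (-41)·y + (-1)·1 = 0
Solving gives x = 1, y = 0.
Check: B·(1, 0, 1) = (-7, 0, -7) = -7·(1, 0, 1).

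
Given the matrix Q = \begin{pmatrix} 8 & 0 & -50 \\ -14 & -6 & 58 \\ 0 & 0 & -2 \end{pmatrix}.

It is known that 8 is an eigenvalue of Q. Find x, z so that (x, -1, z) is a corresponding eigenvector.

1, 0

We need (Q - 8I)v = 0.
Q - 8I = [[0, 0, -50], [-14, -14, 58], [0, 0, -10]].
Row 1: (0)·x + (0)·-1 + (-50)·z = 0
Row 2: (-14)·x + (-14)·-1 + (58)·z = 0
Row 3: (0)·x + (0)·-1 + (-10)·z = 0
Solving gives x = 1, z = 0.
Check: Q·(1, -1, 0) = (8, -8, 0) = 8·(1, -1, 0).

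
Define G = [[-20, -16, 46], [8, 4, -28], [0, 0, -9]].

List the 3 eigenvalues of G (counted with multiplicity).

-12, -9, -4

The characteristic polynomial is p(λ) = det(λI - G).
Expanding the 3×3 determinant: p(λ) = λ^3 + 25λ^2 + 192λ + 432.
Since p(-4) = 0, λ = -4 is a root.
Dividing by (λ + 4) leaves λ^2 + 21λ + 108.
The quadratic factors as (λ + 12)·(λ + 9).
Eigenvalues: -12, -9, -4.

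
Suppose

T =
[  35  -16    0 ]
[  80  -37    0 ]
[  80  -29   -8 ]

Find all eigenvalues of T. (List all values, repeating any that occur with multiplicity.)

-8, -5, 3

Set up det(tI - T) = 0.
Expanding the 3×3 determinant: p(t) = t^3 + 10t^2 + t - 120.
Since p(-8) = 0, t = -8 is a root.
Dividing by (t + 8) leaves t^2 + 2t - 15.
The quadratic factors as (t + 5)·(t - 3).
Eigenvalues: -8, -5, 3.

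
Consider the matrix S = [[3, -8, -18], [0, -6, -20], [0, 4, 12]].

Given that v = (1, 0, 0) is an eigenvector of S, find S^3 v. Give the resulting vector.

(27, 0, 0)

First find the eigenvalue: Sv = (3, 0, 0) = 3·(1, 0, 0), so λ = 3.
Then S^3 v = λ^3·v = 3^3·(1, 0, 0) = 27·(1, 0, 0) = (27, 0, 0).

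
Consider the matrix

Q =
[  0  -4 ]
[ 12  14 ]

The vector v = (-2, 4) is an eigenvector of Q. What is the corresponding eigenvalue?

Compute Qv: Q·(-2, 4) = (-16, 32).
Since Qv = λv, compare component 1: -16 = λ·-2, so λ = 8.

8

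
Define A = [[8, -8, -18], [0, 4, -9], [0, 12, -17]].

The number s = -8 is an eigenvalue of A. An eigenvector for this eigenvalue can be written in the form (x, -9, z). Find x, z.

We need (A + 8I)v = 0.
A + 8I = [[16, -8, -18], [0, 12, -9], [0, 12, -9]].
Row 1: (16)·x + (-8)·-9 + (-18)·z = 0
Row 2: (0)·x + (12)·-9 + (-9)·z = 0
Row 3: (0)·x + (12)·-9 + (-9)·z = 0
Solving gives x = -18, z = -12.
Check: A·(-18, -9, -12) = (144, 72, 96) = -8·(-18, -9, -12).

-18, -12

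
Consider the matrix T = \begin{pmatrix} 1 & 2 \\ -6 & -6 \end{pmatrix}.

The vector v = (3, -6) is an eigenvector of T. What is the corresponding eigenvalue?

-3

Compute Tv: T·(3, -6) = (-9, 18).
Since Tv = λv, compare component 1: -9 = λ·3, so λ = -3.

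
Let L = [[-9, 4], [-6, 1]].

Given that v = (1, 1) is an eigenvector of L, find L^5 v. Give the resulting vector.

(-3125, -3125)

First find the eigenvalue: Lv = (-5, -5) = -5·(1, 1), so λ = -5.
Then L^5 v = λ^5·v = (-5)^5·(1, 1) = -3125·(1, 1) = (-3125, -3125).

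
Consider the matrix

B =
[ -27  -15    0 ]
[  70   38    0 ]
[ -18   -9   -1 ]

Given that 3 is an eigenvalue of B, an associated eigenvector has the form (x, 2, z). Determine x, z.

We need (B - 3I)v = 0.
B - 3I = [[-30, -15, 0], [70, 35, 0], [-18, -9, -4]].
Row 1: (-30)·x + (-15)·2 + (0)·z = 0
Row 2: (70)·x + (35)·2 + (0)·z = 0
Row 3: (-18)·x + (-9)·2 + (-4)·z = 0
Solving gives x = -1, z = 0.
Check: B·(-1, 2, 0) = (-3, 6, 0) = 3·(-1, 2, 0).

-1, 0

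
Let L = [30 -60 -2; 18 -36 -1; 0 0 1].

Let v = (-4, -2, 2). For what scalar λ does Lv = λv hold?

Compute Lv: L·(-4, -2, 2) = (-4, -2, 2).
Since Lv = λv, compare component 1: -4 = λ·-4, so λ = 1.

1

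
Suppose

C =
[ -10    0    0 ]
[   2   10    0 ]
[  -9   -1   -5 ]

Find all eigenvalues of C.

-10, -5, 10

C is lower triangular, so its eigenvalues are the diagonal entries.
Diagonal: -10, 10, -5.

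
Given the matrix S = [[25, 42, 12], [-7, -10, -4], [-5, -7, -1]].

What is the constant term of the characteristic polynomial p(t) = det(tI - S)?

p(0) = det(0·I − S) = det(−S) = (−1)^3·det(S).
det(S) = 84, so p(0) = -84.

-84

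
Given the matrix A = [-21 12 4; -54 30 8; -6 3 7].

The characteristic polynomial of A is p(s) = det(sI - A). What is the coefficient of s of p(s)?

p(s) = s^3 - 16s^2 + 81s - 126.
The coefficient of s is 81.

81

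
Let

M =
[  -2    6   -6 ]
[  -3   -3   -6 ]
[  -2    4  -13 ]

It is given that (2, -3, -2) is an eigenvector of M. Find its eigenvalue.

Compute Mv: M·(2, -3, -2) = (-10, 15, 10).
Since Mv = λv, compare component 1: -10 = λ·2, so λ = -5.

-5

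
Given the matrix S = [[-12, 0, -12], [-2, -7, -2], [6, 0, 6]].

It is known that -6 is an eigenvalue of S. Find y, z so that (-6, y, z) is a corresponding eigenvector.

6, 3

We need (S + 6I)v = 0.
S + 6I = [[-6, 0, -12], [-2, -1, -2], [6, 0, 12]].
Row 1: (-6)·-6 + (0)·y + (-12)·z = 0
Row 2: (-2)·-6 + (-1)·y + (-2)·z = 0
Row 3: (6)·-6 + (0)·y + (12)·z = 0
Solving gives y = 6, z = 3.
Check: S·(-6, 6, 3) = (36, -36, -18) = -6·(-6, 6, 3).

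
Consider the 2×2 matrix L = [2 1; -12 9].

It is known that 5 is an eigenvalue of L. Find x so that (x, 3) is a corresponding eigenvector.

We need (L - 5I)v = 0.
L - 5I = [[-3, 1], [-12, 4]].
Row 1: (-3)·x + (1)·3 = 0
Row 2: (-12)·x + (4)·3 = 0
Solving gives x = 1.
Check: L·(1, 3) = (5, 15) = 5·(1, 3).

1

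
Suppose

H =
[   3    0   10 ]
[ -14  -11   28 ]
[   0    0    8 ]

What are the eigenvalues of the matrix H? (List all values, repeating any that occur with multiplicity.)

The characteristic polynomial is p(r) = det(rI - H).
Cofactor expansion gives p(r) = r^3 - 97r + 264.
Rational-root test: r = 3 gives p(3) = 0.
Dividing by (r - 3) leaves r^2 + 3r - 88.
The quadratic factors as (r + 11)·(r - 8).
Eigenvalues: -11, 3, 8.

-11, 3, 8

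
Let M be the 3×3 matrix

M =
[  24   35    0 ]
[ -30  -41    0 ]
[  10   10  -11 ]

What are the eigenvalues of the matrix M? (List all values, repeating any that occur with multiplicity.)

-11, -11, -6

The characteristic polynomial is p(λ) = det(λI - M).
Expanding along the first row, p(λ) = λ^3 + 28λ^2 + 253λ + 726.
Rational-root test: λ = -6 gives p(-6) = 0.
Factor out (λ + 6): p(λ) = (λ + 6)·(λ^2 + 22λ + 121).
The quadratic factor is (λ + 11)^2.
Eigenvalues: -11, -11, -6.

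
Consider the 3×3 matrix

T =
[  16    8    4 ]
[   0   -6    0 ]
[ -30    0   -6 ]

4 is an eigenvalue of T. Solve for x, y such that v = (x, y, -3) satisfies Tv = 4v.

1, 0

We need (T - 4I)v = 0.
T - 4I = [[12, 8, 4], [0, -10, 0], [-30, 0, -10]].
Row 1: (12)·x + (8)·y + (4)·-3 = 0
Row 2: (0)·x + (-10)·y + (0)·-3 = 0
Row 3: (-30)·x + (0)·y + (-10)·-3 = 0
Solving gives x = 1, y = 0.
Check: T·(1, 0, -3) = (4, 0, -12) = 4·(1, 0, -3).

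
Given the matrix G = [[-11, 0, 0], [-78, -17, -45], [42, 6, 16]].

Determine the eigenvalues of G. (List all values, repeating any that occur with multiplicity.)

Compute the characteristic polynomial p(s) = det(sI - G).
Expanding the 3×3 determinant: p(s) = s^3 + 12s^2 + 9s - 22.
Since p(-11) = 0, s = -11 is a root.
Factor out (s + 11): p(s) = (s + 11)·(s^2 + s - 2).
The quadratic factors as (s + 2)·(s - 1).
Eigenvalues: -11, -2, 1.

-11, -2, 1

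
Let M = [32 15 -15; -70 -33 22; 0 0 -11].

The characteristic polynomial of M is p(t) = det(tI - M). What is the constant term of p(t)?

-66

p(t) = t^3 + 12t^2 + 5t - 66.
The constant term is -66.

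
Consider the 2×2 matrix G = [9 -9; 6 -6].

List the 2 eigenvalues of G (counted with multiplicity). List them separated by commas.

0, 3

det(G - μI) = (9 - μ)(-6 - μ) - (-9)·(6) = μ^2 - 3μ.
This factors as μ·(μ - 3) = 0.
Eigenvalues: 0, 3.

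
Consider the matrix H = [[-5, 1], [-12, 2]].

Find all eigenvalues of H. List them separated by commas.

det(H - λI) = (-5 - λ)(2 - λ) - (1)·(-12) = λ^2 + 3λ + 2.
This factors as (λ + 2)·(λ + 1) = 0.
Eigenvalues: -2, -1.

-2, -1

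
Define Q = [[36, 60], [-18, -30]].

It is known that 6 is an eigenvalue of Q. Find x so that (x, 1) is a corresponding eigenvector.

We need (Q - 6I)v = 0.
Q - 6I = [[30, 60], [-18, -36]].
Row 1: (30)·x + (60)·1 = 0
Row 2: (-18)·x + (-36)·1 = 0
Solving gives x = -2.
Check: Q·(-2, 1) = (-12, 6) = 6·(-2, 1).

-2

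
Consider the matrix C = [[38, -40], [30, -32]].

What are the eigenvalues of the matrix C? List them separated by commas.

-2, 8

det(C - tI) = (38 - t)(-32 - t) - (-40)·(30) = t^2 - 6t - 16.
This factors as (t + 2)·(t - 8) = 0.
Eigenvalues: -2, 8.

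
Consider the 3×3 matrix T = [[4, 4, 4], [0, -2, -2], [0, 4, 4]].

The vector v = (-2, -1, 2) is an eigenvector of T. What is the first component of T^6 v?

-128

First find the eigenvalue: Tv = (-4, -2, 4) = 2·(-2, -1, 2), so λ = 2.
Then T^6 v = λ^6·v = 2^6·(-2, -1, 2) = 64·(-2, -1, 2) = (-128, -64, 128).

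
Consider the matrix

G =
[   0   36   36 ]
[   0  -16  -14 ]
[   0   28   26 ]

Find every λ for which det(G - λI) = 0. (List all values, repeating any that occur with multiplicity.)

-2, 0, 12

The characteristic polynomial is p(λ) = det(λI - G).
Expanding the 3×3 determinant: p(λ) = λ^3 - 10λ^2 - 24λ.
Try λ = 0: p(0) = 0, so 0 is a root.
Factor out λ: p(λ) = λ·(λ^2 - 10λ - 24).
The quadratic factors as (λ + 2)·(λ - 12).
Eigenvalues: -2, 0, 12.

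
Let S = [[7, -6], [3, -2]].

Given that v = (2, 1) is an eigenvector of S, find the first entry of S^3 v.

128

First find the eigenvalue: Sv = (8, 4) = 4·(2, 1), so λ = 4.
Then S^3 v = λ^3·v = 4^3·(2, 1) = 64·(2, 1) = (128, 64).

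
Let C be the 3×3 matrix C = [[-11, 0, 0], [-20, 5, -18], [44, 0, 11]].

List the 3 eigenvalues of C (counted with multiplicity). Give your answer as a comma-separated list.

The characteristic polynomial is p(lambda) = det(lambda·I - C).
Cofactor expansion gives p(lambda) = lambda^3 - 5·lambda^2 - 121·lambda + 605.
Rational-root test: lambda = -11 gives p(-11) = 0.
Factor out (lambda + 11): p(lambda) = (lambda + 11)·(lambda^2 - 16·lambda + 55).
The quadratic factors as (lambda - 5)·(lambda - 11).
Eigenvalues: -11, 5, 11.

-11, 5, 11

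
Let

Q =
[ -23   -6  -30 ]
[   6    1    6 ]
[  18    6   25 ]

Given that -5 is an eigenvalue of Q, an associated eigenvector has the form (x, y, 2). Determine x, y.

-4, 2

We need (Q + 5I)v = 0.
Q + 5I = [[-18, -6, -30], [6, 6, 6], [18, 6, 30]].
Row 1: (-18)·x + (-6)·y + (-30)·2 = 0
Row 2: (6)·x + (6)·y + (6)·2 = 0
Row 3: (18)·x + (6)·y + (30)·2 = 0
Solving gives x = -4, y = 2.
Check: Q·(-4, 2, 2) = (20, -10, -10) = -5·(-4, 2, 2).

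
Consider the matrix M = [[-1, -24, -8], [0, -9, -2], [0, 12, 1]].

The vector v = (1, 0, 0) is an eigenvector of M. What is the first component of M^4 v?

First find the eigenvalue: Mv = (-1, 0, 0) = -1·(1, 0, 0), so λ = -1.
Then M^4 v = λ^4·v = (-1)^4·(1, 0, 0) = 1·(1, 0, 0) = (1, 0, 0).

1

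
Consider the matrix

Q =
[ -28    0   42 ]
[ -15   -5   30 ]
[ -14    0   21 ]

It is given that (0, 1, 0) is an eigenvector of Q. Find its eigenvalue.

Compute Qv: Q·(0, 1, 0) = (0, -5, 0).
Since Qv = λv, compare component 2: -5 = λ·1, so λ = -5.

-5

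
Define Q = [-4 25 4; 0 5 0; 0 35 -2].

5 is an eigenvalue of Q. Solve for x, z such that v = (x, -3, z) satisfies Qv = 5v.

We need (Q - 5I)v = 0.
Q - 5I = [[-9, 25, 4], [0, 0, 0], [0, 35, -7]].
Row 1: (-9)·x + (25)·-3 + (4)·z = 0
Row 2: (0)·x + (0)·-3 + (0)·z = 0
Row 3: (0)·x + (35)·-3 + (-7)·z = 0
Solving gives x = -15, z = -15.
Check: Q·(-15, -3, -15) = (-75, -15, -75) = 5·(-15, -3, -15).

-15, -15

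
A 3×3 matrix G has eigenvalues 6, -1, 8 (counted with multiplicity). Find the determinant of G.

-48

det(G) is the product of the eigenvalues: (6) · (-1) · (8) = -48.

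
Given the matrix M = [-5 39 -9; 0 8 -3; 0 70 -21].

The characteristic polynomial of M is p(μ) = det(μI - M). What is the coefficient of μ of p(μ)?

p(μ) = μ^3 + 18μ^2 + 107μ + 210.
The coefficient of μ is 107.

107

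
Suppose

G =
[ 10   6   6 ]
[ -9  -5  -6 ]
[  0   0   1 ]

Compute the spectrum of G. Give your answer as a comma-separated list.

Set up det(rI - G) = 0.
Expanding the 3×3 determinant: p(r) = r^3 - 6r^2 + 9r - 4.
Try r = 4: p(4) = 0, so 4 is a root.
Factor out (r - 4): p(r) = (r - 4)·(r^2 - 2r + 1).
The quadratic factor is (r - 1)^2.
Eigenvalues: 1, 1, 4.

1, 1, 4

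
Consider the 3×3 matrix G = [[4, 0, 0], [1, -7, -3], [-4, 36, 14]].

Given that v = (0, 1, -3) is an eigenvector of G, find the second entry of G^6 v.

64

First find the eigenvalue: Gv = (0, 2, -6) = 2·(0, 1, -3), so λ = 2.
Then G^6 v = λ^6·v = 2^6·(0, 1, -3) = 64·(0, 1, -3) = (0, 64, -192).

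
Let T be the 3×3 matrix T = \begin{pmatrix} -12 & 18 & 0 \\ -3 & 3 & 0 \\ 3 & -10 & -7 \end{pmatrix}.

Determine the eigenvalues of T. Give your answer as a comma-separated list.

The characteristic polynomial is p(r) = det(rI - T).
Expanding along the first row, p(r) = r^3 + 16r^2 + 81r + 126.
Try r = -7: p(-7) = 0, so -7 is a root.
Factor out (r + 7): p(r) = (r + 7)·(r^2 + 9r + 18).
The quadratic factors as (r + 6)·(r + 3).
Eigenvalues: -7, -6, -3.

-7, -6, -3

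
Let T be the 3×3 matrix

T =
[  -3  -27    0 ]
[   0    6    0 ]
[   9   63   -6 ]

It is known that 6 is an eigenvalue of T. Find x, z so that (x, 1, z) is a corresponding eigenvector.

We need (T - 6I)v = 0.
T - 6I = [[-9, -27, 0], [0, 0, 0], [9, 63, -12]].
Row 1: (-9)·x + (-27)·1 + (0)·z = 0
Row 2: (0)·x + (0)·1 + (0)·z = 0
Row 3: (9)·x + (63)·1 + (-12)·z = 0
Solving gives x = -3, z = 3.
Check: T·(-3, 1, 3) = (-18, 6, 18) = 6·(-3, 1, 3).

-3, 3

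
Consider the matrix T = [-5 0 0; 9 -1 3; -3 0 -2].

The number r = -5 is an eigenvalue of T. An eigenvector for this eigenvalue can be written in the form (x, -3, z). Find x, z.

1, 1

We need (T + 5I)v = 0.
T + 5I = [[0, 0, 0], [9, 4, 3], [-3, 0, 3]].
Row 1: (0)·x + (0)·-3 + (0)·z = 0
Row 2: (9)·x + (4)·-3 + (3)·z = 0
Row 3: (-3)·x + (0)·-3 + (3)·z = 0
Solving gives x = 1, z = 1.
Check: T·(1, -3, 1) = (-5, 15, -5) = -5·(1, -3, 1).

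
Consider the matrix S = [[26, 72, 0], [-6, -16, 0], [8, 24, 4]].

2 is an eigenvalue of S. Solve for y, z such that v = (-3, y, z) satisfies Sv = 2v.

We need (S - 2I)v = 0.
S - 2I = [[24, 72, 0], [-6, -18, 0], [8, 24, 2]].
Row 1: (24)·-3 + (72)·y + (0)·z = 0
Row 2: (-6)·-3 + (-18)·y + (0)·z = 0
Row 3: (8)·-3 + (24)·y + (2)·z = 0
Solving gives y = 1, z = 0.
Check: S·(-3, 1, 0) = (-6, 2, 0) = 2·(-3, 1, 0).

1, 0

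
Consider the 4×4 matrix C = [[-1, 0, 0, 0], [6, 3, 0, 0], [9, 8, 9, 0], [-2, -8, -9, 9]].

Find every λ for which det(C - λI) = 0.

-1, 3, 9, 9

C is lower triangular, so its eigenvalues are the diagonal entries.
Diagonal: -1, 3, 9, 9.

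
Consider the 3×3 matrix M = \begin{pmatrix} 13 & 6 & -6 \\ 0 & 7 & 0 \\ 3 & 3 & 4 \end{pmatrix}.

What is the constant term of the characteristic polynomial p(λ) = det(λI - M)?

-490

p(0) = det(0·I − M) = det(−M) = (−1)^3·det(M).
det(M) = 490, so p(0) = -490.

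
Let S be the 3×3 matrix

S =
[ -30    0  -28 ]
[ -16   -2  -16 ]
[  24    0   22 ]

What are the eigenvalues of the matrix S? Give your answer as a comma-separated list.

-6, -2, -2

Compute the characteristic polynomial p(s) = det(sI - S).
Expanding the 3×3 determinant: p(s) = s^3 + 10s^2 + 28s + 24.
Rational-root test: s = -2 gives p(-2) = 0.
Dividing by (s + 2) leaves s^2 + 8s + 12.
The quadratic factors as (s + 6)·(s + 2).
Eigenvalues: -6, -2, -2.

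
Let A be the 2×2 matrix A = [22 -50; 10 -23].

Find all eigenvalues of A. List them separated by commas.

-3, 2

det(A - μI) = (22 - μ)(-23 - μ) - (-50)·(10) = μ^2 + μ - 6.
This factors as (μ + 3)·(μ - 2) = 0.
Eigenvalues: -3, 2.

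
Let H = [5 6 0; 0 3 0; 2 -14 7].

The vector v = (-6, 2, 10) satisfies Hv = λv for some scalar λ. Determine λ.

Compute Hv: H·(-6, 2, 10) = (-18, 6, 30).
Since Hv = λv, compare component 1: -18 = λ·-6, so λ = 3.

3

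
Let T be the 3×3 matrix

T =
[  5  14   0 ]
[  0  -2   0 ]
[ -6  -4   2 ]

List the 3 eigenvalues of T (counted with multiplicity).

The characteristic polynomial is p(μ) = det(μI - T).
Expanding along the first row, p(μ) = μ^3 - 5μ^2 - 4μ + 20.
Rational-root test: μ = -2 gives p(-2) = 0.
Factor out (μ + 2): p(μ) = (μ + 2)·(μ^2 - 7μ + 10).
The quadratic factors as (μ - 2)·(μ - 5).
Eigenvalues: -2, 2, 5.

-2, 2, 5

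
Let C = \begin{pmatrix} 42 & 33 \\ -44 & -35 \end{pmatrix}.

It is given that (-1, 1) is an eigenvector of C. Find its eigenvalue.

9

Compute Cv: C·(-1, 1) = (-9, 9).
Since Cv = λv, compare component 1: -9 = λ·-1, so λ = 9.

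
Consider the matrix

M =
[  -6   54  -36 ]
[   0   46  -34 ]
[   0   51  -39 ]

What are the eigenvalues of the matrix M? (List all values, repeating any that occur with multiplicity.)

-6, -5, 12

The characteristic polynomial is p(lambda) = det(lambda·I - M).
Cofactor expansion gives p(lambda) = lambda^3 - lambda^2 - 102·lambda - 360.
Since p(-5) = 0, lambda = -5 is a root.
Factor out (lambda + 5): p(lambda) = (lambda + 5)·(lambda^2 - 6·lambda - 72).
The quadratic factors as (lambda + 6)·(lambda - 12).
Eigenvalues: -6, -5, 12.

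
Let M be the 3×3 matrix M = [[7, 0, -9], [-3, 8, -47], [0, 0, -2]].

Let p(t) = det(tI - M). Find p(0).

p(0) = det(0·I − M) = det(−M) = (−1)^3·det(M).
det(M) = -112, so p(0) = 112.

112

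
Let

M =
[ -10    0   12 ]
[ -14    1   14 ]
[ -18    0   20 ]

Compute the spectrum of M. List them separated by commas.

1, 2, 8

The characteristic polynomial is p(r) = det(rI - M).
Expanding along the first row, p(r) = r^3 - 11r^2 + 26r - 16.
Try r = 2: p(2) = 0, so 2 is a root.
Factor out (r - 2): p(r) = (r - 2)·(r^2 - 9r + 8).
The quadratic factors as (r - 1)·(r - 8).
Eigenvalues: 1, 2, 8.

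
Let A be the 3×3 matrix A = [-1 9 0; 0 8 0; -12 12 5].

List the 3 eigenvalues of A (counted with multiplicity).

-1, 5, 8

Set up det(sI - A) = 0.
Cofactor expansion gives p(s) = s^3 - 12s^2 + 27s + 40.
Since p(5) = 0, s = 5 is a root.
Factor out (s - 5): p(s) = (s - 5)·(s^2 - 7s - 8).
The quadratic factors as (s + 1)·(s - 8).
Eigenvalues: -1, 5, 8.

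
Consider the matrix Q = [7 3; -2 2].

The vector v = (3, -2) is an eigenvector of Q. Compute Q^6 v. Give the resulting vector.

First find the eigenvalue: Qv = (15, -10) = 5·(3, -2), so λ = 5.
Then Q^6 v = λ^6·v = 5^6·(3, -2) = 15625·(3, -2) = (46875, -31250).

(46875, -31250)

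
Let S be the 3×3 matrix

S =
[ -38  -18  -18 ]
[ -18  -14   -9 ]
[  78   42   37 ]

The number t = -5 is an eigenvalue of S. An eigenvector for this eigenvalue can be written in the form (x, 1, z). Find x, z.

0, -1

We need (S + 5I)v = 0.
S + 5I = [[-33, -18, -18], [-18, -9, -9], [78, 42, 42]].
Row 1: (-33)·x + (-18)·1 + (-18)·z = 0
Row 2: (-18)·x + (-9)·1 + (-9)·z = 0
Row 3: (78)·x + (42)·1 + (42)·z = 0
Solving gives x = 0, z = -1.
Check: S·(0, 1, -1) = (0, -5, 5) = -5·(0, 1, -1).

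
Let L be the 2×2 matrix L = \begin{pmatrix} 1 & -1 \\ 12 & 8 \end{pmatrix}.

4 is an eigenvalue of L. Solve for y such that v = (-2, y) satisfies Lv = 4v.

We need (L - 4I)v = 0.
L - 4I = [[-3, -1], [12, 4]].
Row 1: (-3)·-2 + (-1)·y = 0
Row 2: (12)·-2 + (4)·y = 0
Solving gives y = 6.
Check: L·(-2, 6) = (-8, 24) = 4·(-2, 6).

6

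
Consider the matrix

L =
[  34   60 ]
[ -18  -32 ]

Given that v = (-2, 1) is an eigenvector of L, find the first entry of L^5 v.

First find the eigenvalue: Lv = (-8, 4) = 4·(-2, 1), so λ = 4.
Then L^5 v = λ^5·v = 4^5·(-2, 1) = 1024·(-2, 1) = (-2048, 1024).

-2048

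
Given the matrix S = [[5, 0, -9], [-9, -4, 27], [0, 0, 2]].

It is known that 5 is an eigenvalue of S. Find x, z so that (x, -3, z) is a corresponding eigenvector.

We need (S - 5I)v = 0.
S - 5I = [[0, 0, -9], [-9, -9, 27], [0, 0, -3]].
Row 1: (0)·x + (0)·-3 + (-9)·z = 0
Row 2: (-9)·x + (-9)·-3 + (27)·z = 0
Row 3: (0)·x + (0)·-3 + (-3)·z = 0
Solving gives x = 3, z = 0.
Check: S·(3, -3, 0) = (15, -15, 0) = 5·(3, -3, 0).

3, 0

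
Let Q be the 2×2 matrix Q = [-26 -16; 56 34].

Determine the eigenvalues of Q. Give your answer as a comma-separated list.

2, 6

det(Q - lambda·I) = (-26 - lambda)(34 - lambda) - (-16)·(56) = lambda^2 - 8·lambda + 12.
This factors as (lambda - 2)·(lambda - 6) = 0.
Eigenvalues: 2, 6.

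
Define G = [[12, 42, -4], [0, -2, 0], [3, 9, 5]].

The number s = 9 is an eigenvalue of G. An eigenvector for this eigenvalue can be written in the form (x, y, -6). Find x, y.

-8, 0

We need (G - 9I)v = 0.
G - 9I = [[3, 42, -4], [0, -11, 0], [3, 9, -4]].
Row 1: (3)·x + (42)·y + (-4)·-6 = 0
Row 2: (0)·x + (-11)·y + (0)·-6 = 0
Row 3: (3)·x + (9)·y + (-4)·-6 = 0
Solving gives x = -8, y = 0.
Check: G·(-8, 0, -6) = (-72, 0, -54) = 9·(-8, 0, -6).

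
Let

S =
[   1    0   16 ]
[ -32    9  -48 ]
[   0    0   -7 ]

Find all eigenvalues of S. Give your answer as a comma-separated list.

Set up det(tI - S) = 0.
Cofactor expansion gives p(t) = t^3 - 3t^2 - 61t + 63.
Rational-root test: t = -7 gives p(-7) = 0.
Dividing by (t + 7) leaves t^2 - 10t + 9.
The quadratic factors as (t - 1)·(t - 9).
Eigenvalues: -7, 1, 9.

-7, 1, 9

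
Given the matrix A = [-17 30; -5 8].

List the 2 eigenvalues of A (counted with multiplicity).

-7, -2

det(A - λI) = (-17 - λ)(8 - λ) - (30)·(-5) = λ^2 + 9λ + 14.
This factors as (λ + 7)·(λ + 2) = 0.
Eigenvalues: -7, -2.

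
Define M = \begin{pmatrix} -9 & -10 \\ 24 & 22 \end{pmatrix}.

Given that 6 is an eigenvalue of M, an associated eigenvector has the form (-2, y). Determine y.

We need (M - 6I)v = 0.
M - 6I = [[-15, -10], [24, 16]].
Row 1: (-15)·-2 + (-10)·y = 0
Row 2: (24)·-2 + (16)·y = 0
Solving gives y = 3.
Check: M·(-2, 3) = (-12, 18) = 6·(-2, 3).

3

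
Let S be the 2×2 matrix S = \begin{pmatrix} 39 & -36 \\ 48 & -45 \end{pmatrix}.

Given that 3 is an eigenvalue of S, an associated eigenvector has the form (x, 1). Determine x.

1

We need (S - 3I)v = 0.
S - 3I = [[36, -36], [48, -48]].
Row 1: (36)·x + (-36)·1 = 0
Row 2: (48)·x + (-48)·1 = 0
Solving gives x = 1.
Check: S·(1, 1) = (3, 3) = 3·(1, 1).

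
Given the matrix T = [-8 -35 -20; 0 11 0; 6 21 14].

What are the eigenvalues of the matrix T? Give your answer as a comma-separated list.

2, 4, 11

The characteristic polynomial is p(r) = det(rI - T).
Expanding the 3×3 determinant: p(r) = r^3 - 17r^2 + 74r - 88.
Since p(2) = 0, r = 2 is a root.
Factor out (r - 2): p(r) = (r - 2)·(r^2 - 15r + 44).
The quadratic factors as (r - 4)·(r - 11).
Eigenvalues: 2, 4, 11.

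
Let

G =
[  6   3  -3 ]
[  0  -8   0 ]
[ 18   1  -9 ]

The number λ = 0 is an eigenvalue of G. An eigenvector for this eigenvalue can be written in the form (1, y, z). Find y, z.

0, 2

We need (G)v = 0.
G = [[6, 3, -3], [0, -8, 0], [18, 1, -9]].
Row 1: (6)·1 + (3)·y + (-3)·z = 0
Row 2: (0)·1 + (-8)·y + (0)·z = 0
Row 3: (18)·1 + (1)·y + (-9)·z = 0
Solving gives y = 0, z = 2.
Check: G·(1, 0, 2) = (0, 0, 0) = 0·(1, 0, 2).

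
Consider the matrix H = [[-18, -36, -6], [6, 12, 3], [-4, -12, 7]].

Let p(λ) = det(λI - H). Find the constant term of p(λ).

p(λ) = λ^3 - λ^2 - 30λ + 72.
The constant term is 72.

72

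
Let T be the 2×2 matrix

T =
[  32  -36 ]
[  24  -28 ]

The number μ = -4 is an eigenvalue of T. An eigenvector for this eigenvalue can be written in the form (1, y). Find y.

We need (T + 4I)v = 0.
T + 4I = [[36, -36], [24, -24]].
Row 1: (36)·1 + (-36)·y = 0
Row 2: (24)·1 + (-24)·y = 0
Solving gives y = 1.
Check: T·(1, 1) = (-4, -4) = -4·(1, 1).

1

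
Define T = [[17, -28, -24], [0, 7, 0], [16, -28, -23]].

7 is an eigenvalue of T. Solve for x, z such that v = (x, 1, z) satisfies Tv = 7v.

We need (T - 7I)v = 0.
T - 7I = [[10, -28, -24], [0, 0, 0], [16, -28, -30]].
Row 1: (10)·x + (-28)·1 + (-24)·z = 0
Row 2: (0)·x + (0)·1 + (0)·z = 0
Row 3: (16)·x + (-28)·1 + (-30)·z = 0
Solving gives x = -2, z = -2.
Check: T·(-2, 1, -2) = (-14, 7, -14) = 7·(-2, 1, -2).

-2, -2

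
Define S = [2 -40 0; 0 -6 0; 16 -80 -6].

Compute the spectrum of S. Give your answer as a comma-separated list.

-6, -6, 2

The characteristic polynomial is p(λ) = det(λI - S).
Cofactor expansion gives p(λ) = λ^3 + 10λ^2 + 12λ - 72.
Try λ = -6: p(-6) = 0, so -6 is a root.
Dividing by (λ + 6) leaves λ^2 + 4λ - 12.
The quadratic factors as (λ + 6)·(λ - 2).
Eigenvalues: -6, -6, 2.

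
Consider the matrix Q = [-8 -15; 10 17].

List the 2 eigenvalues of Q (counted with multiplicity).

det(Q - tI) = (-8 - t)(17 - t) - (-15)·(10) = t^2 - 9t + 14.
This factors as (t - 2)·(t - 7) = 0.
Eigenvalues: 2, 7.

2, 7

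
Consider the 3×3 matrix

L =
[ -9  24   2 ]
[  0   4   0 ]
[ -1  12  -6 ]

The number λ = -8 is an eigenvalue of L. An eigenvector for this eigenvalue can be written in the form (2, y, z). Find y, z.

We need (L + 8I)v = 0.
L + 8I = [[-1, 24, 2], [0, 12, 0], [-1, 12, 2]].
Row 1: (-1)·2 + (24)·y + (2)·z = 0
Row 2: (0)·2 + (12)·y + (0)·z = 0
Row 3: (-1)·2 + (12)·y + (2)·z = 0
Solving gives y = 0, z = 1.
Check: L·(2, 0, 1) = (-16, 0, -8) = -8·(2, 0, 1).

0, 1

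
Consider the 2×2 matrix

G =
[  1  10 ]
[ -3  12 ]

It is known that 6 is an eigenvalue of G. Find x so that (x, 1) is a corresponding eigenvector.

We need (G - 6I)v = 0.
G - 6I = [[-5, 10], [-3, 6]].
Row 1: (-5)·x + (10)·1 = 0
Row 2: (-3)·x + (6)·1 = 0
Solving gives x = 2.
Check: G·(2, 1) = (12, 6) = 6·(2, 1).

2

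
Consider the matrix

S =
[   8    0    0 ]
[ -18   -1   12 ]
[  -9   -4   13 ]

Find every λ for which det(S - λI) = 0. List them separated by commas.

5, 7, 8

Compute the characteristic polynomial p(s) = det(sI - S).
Expanding the 3×3 determinant: p(s) = s^3 - 20s^2 + 131s - 280.
Since p(5) = 0, s = 5 is a root.
Dividing by (s - 5) leaves s^2 - 15s + 56.
The quadratic factors as (s - 7)·(s - 8).
Eigenvalues: 5, 7, 8.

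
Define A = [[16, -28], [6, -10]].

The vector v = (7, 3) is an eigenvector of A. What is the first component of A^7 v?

114688

First find the eigenvalue: Av = (28, 12) = 4·(7, 3), so λ = 4.
Then A^7 v = λ^7·v = 4^7·(7, 3) = 16384·(7, 3) = (114688, 49152).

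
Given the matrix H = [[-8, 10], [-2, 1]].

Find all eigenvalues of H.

det(H - sI) = (-8 - s)(1 - s) - (10)·(-2) = s^2 + 7s + 12.
This factors as (s + 4)·(s + 3) = 0.
Eigenvalues: -4, -3.

-4, -3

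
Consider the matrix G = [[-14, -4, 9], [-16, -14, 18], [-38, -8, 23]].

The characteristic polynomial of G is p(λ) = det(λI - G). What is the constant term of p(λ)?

p(λ) = λ^3 + 5λ^2 - 26λ - 120.
The constant term is -120.

-120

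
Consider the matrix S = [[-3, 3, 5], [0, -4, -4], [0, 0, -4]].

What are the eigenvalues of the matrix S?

-4, -4, -3

S is upper triangular, so its eigenvalues are the diagonal entries.
Diagonal: -3, -4, -4.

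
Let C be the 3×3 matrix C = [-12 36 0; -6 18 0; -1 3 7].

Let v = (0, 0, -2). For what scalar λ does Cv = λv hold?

Compute Cv: C·(0, 0, -2) = (0, 0, -14).
Since Cv = λv, compare component 3: -14 = λ·-2, so λ = 7.

7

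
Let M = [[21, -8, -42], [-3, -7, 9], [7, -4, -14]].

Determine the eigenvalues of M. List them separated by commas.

Compute the characteristic polynomial p(r) = det(rI - M).
Expanding along the first row, p(r) = r^3 - 37r - 84.
Rational-root test: r = -4 gives p(-4) = 0.
Dividing by (r + 4) leaves r^2 - 4r - 21.
The quadratic factors as (r + 3)·(r - 7).
Eigenvalues: -4, -3, 7.

-4, -3, 7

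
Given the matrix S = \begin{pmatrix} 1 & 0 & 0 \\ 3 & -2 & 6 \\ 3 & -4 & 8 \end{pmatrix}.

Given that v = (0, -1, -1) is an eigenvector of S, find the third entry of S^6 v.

-4096

First find the eigenvalue: Sv = (0, -4, -4) = 4·(0, -1, -1), so λ = 4.
Then S^6 v = λ^6·v = 4^6·(0, -1, -1) = 4096·(0, -1, -1) = (0, -4096, -4096).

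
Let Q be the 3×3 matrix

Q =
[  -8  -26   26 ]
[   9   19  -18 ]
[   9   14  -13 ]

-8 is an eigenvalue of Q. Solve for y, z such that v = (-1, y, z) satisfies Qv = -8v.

1, 1

We need (Q + 8I)v = 0.
Q + 8I = [[0, -26, 26], [9, 27, -18], [9, 14, -5]].
Row 1: (0)·-1 + (-26)·y + (26)·z = 0
Row 2: (9)·-1 + (27)·y + (-18)·z = 0
Row 3: (9)·-1 + (14)·y + (-5)·z = 0
Solving gives y = 1, z = 1.
Check: Q·(-1, 1, 1) = (8, -8, -8) = -8·(-1, 1, 1).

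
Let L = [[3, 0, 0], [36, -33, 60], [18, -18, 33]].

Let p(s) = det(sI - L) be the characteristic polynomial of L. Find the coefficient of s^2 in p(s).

The coefficient of s^2 of det(sI - L) is −trace(L).
trace(L) = (3) + (-33) + (33) = 3, so the coefficient is -3.

-3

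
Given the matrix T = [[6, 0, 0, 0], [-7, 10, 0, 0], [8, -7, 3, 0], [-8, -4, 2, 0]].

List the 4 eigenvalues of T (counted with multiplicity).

0, 3, 6, 10

T is lower triangular, so its eigenvalues are the diagonal entries.
Diagonal: 6, 10, 3, 0.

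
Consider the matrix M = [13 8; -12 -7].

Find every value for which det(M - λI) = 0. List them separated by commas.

1, 5

det(M - μI) = (13 - μ)(-7 - μ) - (8)·(-12) = μ^2 - 6μ + 5.
This factors as (μ - 1)·(μ - 5) = 0.
Eigenvalues: 1, 5.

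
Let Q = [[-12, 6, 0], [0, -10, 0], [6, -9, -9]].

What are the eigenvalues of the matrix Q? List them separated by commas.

-12, -10, -9

The characteristic polynomial is p(lambda) = det(lambda·I - Q).
Cofactor expansion gives p(lambda) = lambda^3 + 31·lambda^2 + 318·lambda + 1080.
Try lambda = -12: p(-12) = 0, so -12 is a root.
Dividing by (lambda + 12) leaves lambda^2 + 19·lambda + 90.
The quadratic factors as (lambda + 10)·(lambda + 9).
Eigenvalues: -12, -10, -9.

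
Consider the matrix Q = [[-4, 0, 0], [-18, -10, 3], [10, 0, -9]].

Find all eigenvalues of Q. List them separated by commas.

Set up det(λI - Q) = 0.
Cofactor expansion gives p(λ) = λ^3 + 23λ^2 + 166λ + 360.
Since p(-9) = 0, λ = -9 is a root.
Dividing by (λ + 9) leaves λ^2 + 14λ + 40.
The quadratic factors as (λ + 10)·(λ + 4).
Eigenvalues: -10, -9, -4.

-10, -9, -4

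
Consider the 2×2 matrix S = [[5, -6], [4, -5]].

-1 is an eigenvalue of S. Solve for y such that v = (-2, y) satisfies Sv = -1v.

We need (S + 1I)v = 0.
S + 1I = [[6, -6], [4, -4]].
Row 1: (6)·-2 + (-6)·y = 0
Row 2: (4)·-2 + (-4)·y = 0
Solving gives y = -2.
Check: S·(-2, -2) = (2, 2) = -1·(-2, -2).

-2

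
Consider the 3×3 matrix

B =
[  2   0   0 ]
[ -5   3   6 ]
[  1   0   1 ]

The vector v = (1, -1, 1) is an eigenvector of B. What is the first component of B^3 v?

First find the eigenvalue: Bv = (2, -2, 2) = 2·(1, -1, 1), so λ = 2.
Then B^3 v = λ^3·v = 2^3·(1, -1, 1) = 8·(1, -1, 1) = (8, -8, 8).

8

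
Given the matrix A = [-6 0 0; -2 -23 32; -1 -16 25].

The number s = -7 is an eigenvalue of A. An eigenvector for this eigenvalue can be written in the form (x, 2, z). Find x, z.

We need (A + 7I)v = 0.
A + 7I = [[1, 0, 0], [-2, -16, 32], [-1, -16, 32]].
Row 1: (1)·x + (0)·2 + (0)·z = 0
Row 2: (-2)·x + (-16)·2 + (32)·z = 0
Row 3: (-1)·x + (-16)·2 + (32)·z = 0
Solving gives x = 0, z = 1.
Check: A·(0, 2, 1) = (0, -14, -7) = -7·(0, 2, 1).

0, 1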